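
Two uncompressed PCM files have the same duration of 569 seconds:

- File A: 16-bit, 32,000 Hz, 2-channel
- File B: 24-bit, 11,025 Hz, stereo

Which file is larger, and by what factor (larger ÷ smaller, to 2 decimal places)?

File A: 32,000 × 2 × 2 = 128,000 bytes/s.
File B: 11,025 × 3 × 2 = 66,150 bytes/s.
File A is larger; ratio = 72,832,000 / 37,639,350 = 1.93.

File A, by a factor of 1.93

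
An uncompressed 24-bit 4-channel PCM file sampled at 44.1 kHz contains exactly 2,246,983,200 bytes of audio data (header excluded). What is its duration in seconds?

Byte rate = 44,100 × 3 × 4 = 529,200 bytes/s.
Duration = 2,246,983,200 / 529,200 = 4,246 s.

4,246 seconds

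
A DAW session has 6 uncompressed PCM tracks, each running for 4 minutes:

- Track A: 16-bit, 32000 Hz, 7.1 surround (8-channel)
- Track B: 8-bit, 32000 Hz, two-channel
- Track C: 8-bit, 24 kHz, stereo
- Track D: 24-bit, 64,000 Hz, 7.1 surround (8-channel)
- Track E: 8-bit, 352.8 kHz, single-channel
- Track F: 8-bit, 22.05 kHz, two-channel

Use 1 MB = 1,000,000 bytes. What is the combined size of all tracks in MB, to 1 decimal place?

613.7 MB

4 minutes = 240 s.
Track A: 32,000 × 240 × 2 × 8 = 122,880,000 bytes.
Track B: 32,000 × 240 × 1 × 2 = 15,360,000 bytes.
Track C: 24,000 × 240 × 1 × 2 = 11,520,000 bytes.
Track D: 64,000 × 240 × 3 × 8 = 368,640,000 bytes.
Track E: 352,800 × 240 × 1 × 1 = 84,672,000 bytes.
Track F: 22,050 × 240 × 1 × 2 = 10,584,000 bytes.
Total = 613,656,000 bytes = 613.7 MB.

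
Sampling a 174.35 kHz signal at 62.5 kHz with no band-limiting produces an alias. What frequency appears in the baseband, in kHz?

13.15 kHz

Nyquist = 62,500/2 = 31,250 Hz; 174,350 Hz exceeds it.
Alias = |174,350 − 3×62,500| = |174,350 − 187,500| = 13,150 Hz = 13.15 kHz.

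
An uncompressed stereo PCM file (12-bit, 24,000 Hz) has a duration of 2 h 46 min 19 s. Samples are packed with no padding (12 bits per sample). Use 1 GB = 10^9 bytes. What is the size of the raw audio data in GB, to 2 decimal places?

0.72 GB

Duration = 2 h 46 min 19 s = 9,979 s.
Bits = 24,000 × 9,979 × 12 × 2 = 5,747,904,000 bits = 718,488,000 bytes.
718,488,000 / 1,000,000,000 = 0.72 GB.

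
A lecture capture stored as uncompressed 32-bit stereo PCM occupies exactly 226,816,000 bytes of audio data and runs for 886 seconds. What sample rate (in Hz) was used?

Bytes = sample_rate × seconds × bytes_per_sample × channels.
sample_rate = 226,816,000 / (886 × 4 × 2) = 226,816,000 / 7,088 = 32,000 Hz.

32,000 Hz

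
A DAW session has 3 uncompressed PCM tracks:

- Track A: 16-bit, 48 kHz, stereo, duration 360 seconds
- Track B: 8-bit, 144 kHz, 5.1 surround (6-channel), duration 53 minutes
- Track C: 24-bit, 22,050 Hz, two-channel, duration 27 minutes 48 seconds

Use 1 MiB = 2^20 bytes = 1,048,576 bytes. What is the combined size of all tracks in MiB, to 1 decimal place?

Track A: 48,000 × 360 × 2 × 2 = 69,120,000 bytes.
Track B: 53 minutes = 3,180 s; 144,000 × 3,180 × 1 × 6 = 2,747,520,000 bytes.
Track C: 27 minutes 48 seconds = 1,668 s; 22,050 × 1,668 × 3 × 2 = 220,676,400 bytes.
Total = 3,037,316,400 bytes = 2896.6 MiB.

2896.6 MiB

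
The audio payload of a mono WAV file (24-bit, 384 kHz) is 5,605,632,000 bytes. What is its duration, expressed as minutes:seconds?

Byte rate = 384,000 × 3 × 1 = 1,152,000 bytes/s.
Duration = 5,605,632,000 / 1,152,000 = 4,866 s.
4,866 s = 81:06.

81:06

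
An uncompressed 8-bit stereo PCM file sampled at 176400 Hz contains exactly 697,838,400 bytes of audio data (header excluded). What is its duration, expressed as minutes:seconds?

Byte rate = 176,400 × 1 × 2 = 352,800 bytes/s.
Duration = 697,838,400 / 352,800 = 1,978 s.
1,978 s = 32:58.

32:58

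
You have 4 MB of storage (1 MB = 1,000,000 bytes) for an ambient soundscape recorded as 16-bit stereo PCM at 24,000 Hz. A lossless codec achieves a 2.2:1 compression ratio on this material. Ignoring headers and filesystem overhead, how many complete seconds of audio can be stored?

Uncompressed byte rate = 24,000 × 2 × 2 = 96,000 bytes/s.
After 2.2:1 compression, effective rate ≈ 43636.36 bytes/s.
Capacity = 4 × 1,000,000 = 4,000,000 bytes.
4,000,000 / effective rate ≈ 91.67 s → 91 seconds.

91 seconds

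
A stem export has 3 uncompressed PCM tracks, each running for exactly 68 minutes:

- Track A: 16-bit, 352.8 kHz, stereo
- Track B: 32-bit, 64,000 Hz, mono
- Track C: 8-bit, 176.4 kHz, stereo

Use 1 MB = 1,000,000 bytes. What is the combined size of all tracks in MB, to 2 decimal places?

8241.60 MB

exactly 68 minutes = 4,080 s.
Track A: 352,800 × 4,080 × 2 × 2 = 5,757,696,000 bytes.
Track B: 64,000 × 4,080 × 4 × 1 = 1,044,480,000 bytes.
Track C: 176,400 × 4,080 × 1 × 2 = 1,439,424,000 bytes.
Total = 8,241,600,000 bytes = 8241.60 MB.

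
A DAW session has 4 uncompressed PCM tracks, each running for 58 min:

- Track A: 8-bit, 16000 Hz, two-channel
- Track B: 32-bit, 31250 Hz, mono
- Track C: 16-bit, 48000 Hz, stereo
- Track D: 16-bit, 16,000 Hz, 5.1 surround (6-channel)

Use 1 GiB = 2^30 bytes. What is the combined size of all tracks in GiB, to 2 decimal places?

58 min = 3,480 s.
Track A: 16,000 × 3,480 × 1 × 2 = 111,360,000 bytes.
Track B: 31,250 × 3,480 × 4 × 1 = 435,000,000 bytes.
Track C: 48,000 × 3,480 × 2 × 2 = 668,160,000 bytes.
Track D: 16,000 × 3,480 × 2 × 6 = 668,160,000 bytes.
Total = 1,882,680,000 bytes = 1.75 GiB.

1.75 GiB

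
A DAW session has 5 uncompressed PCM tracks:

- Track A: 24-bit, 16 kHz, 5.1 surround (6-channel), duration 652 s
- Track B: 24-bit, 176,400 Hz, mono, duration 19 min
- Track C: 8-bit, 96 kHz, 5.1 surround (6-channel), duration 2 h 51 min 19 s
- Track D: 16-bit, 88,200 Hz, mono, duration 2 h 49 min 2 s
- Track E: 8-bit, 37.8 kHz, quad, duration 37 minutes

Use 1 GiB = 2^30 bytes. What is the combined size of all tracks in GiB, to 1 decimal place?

Track A: 16,000 × 652 × 3 × 6 = 187,776,000 bytes.
Track B: 19 min = 1,140 s; 176,400 × 1,140 × 3 × 1 = 603,288,000 bytes.
Track C: 2 h 51 min 19 s = 10,279 s; 96,000 × 10,279 × 1 × 6 = 5,920,704,000 bytes.
Track D: 2 h 49 min 2 s = 10,142 s; 88,200 × 10,142 × 2 × 1 = 1,789,048,800 bytes.
Track E: 37 minutes = 2,220 s; 37,800 × 2,220 × 1 × 4 = 335,664,000 bytes.
Total = 8,836,480,800 bytes = 8.2 GiB.

8.2 GiB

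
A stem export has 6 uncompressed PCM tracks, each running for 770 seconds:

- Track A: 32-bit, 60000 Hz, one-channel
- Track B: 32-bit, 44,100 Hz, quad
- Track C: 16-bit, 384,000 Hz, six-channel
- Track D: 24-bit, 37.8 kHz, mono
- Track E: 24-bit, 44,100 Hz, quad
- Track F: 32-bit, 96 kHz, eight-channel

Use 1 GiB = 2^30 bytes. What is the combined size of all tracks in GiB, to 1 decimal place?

6.6 GiB

Track A: 60,000 × 770 × 4 × 1 = 184,800,000 bytes.
Track B: 44,100 × 770 × 4 × 4 = 543,312,000 bytes.
Track C: 384,000 × 770 × 2 × 6 = 3,548,160,000 bytes.
Track D: 37,800 × 770 × 3 × 1 = 87,318,000 bytes.
Track E: 44,100 × 770 × 3 × 4 = 407,484,000 bytes.
Track F: 96,000 × 770 × 4 × 8 = 2,365,440,000 bytes.
Total = 7,136,514,000 bytes = 6.6 GiB.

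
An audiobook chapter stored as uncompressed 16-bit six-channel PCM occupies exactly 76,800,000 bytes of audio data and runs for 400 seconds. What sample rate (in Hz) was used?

16,000 Hz

Bytes = sample_rate × seconds × bytes_per_sample × channels.
sample_rate = 76,800,000 / (400 × 2 × 6) = 76,800,000 / 4,800 = 16,000 Hz.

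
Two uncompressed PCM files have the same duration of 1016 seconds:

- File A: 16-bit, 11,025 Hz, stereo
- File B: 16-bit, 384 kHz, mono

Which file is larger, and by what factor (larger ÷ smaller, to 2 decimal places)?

File A: 11,025 × 2 × 2 = 44,100 bytes/s.
File B: 384,000 × 2 × 1 = 768,000 bytes/s.
File B is larger; ratio = 780,288,000 / 44,805,600 = 17.41.

File B, by a factor of 17.41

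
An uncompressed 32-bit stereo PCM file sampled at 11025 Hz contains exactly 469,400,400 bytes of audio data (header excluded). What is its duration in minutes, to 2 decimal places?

Byte rate = 11,025 × 4 × 2 = 88,200 bytes/s.
Duration = 469,400,400 / 88,200 = 5,322 s.
5,322 s / 60 = 88.70 minutes.

88.70 minutes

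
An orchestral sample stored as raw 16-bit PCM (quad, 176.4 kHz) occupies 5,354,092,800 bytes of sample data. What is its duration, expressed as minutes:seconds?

63:14

Byte rate = 176,400 × 2 × 4 = 1,411,200 bytes/s.
Duration = 5,354,092,800 / 1,411,200 = 3,794 s.
3,794 s = 63:14.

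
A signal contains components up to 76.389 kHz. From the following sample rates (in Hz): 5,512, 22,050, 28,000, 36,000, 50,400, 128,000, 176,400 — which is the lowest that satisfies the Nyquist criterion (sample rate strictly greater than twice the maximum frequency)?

176,400 Hz

Need sample rate > 2 × 76,389 = 152,778 Hz.
Lowest listed rate above 152,778 Hz is 176,400 Hz.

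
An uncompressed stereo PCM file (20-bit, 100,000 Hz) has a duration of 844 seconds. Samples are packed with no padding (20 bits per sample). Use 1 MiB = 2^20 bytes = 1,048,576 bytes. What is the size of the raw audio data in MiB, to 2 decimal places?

Bits = 100,000 × 844 × 20 × 2 = 3,376,000,000 bits = 422,000,000 bytes.
422,000,000 / 1,048,576 = 402.45 MiB.

402.45 MiB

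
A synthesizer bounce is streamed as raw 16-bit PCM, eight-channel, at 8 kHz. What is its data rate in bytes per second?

Bit rate = 8,000 × 16 × 8 = 1,024,000 bits/s.
1,024,000 / 8 = 128,000 bytes/s.

128,000 bytes/s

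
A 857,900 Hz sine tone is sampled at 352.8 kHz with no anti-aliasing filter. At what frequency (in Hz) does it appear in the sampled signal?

152,300 Hz

Nyquist = 352,800/2 = 176,400 Hz; 857,900 Hz exceeds it.
Alias = |857,900 − 2×352,800| = |857,900 − 705,600| = 152,300 Hz.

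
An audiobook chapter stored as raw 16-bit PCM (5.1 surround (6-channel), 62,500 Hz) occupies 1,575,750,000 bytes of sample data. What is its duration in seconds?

2,101 seconds

Byte rate = 62,500 × 2 × 6 = 750,000 bytes/s.
Duration = 1,575,750,000 / 750,000 = 2,101 s.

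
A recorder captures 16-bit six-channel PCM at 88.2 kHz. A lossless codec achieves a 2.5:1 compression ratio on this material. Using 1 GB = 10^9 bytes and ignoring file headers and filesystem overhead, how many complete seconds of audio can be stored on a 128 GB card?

Uncompressed byte rate = 88,200 × 2 × 6 = 1,058,400 bytes/s.
After 2.5:1 compression, effective rate ≈ 423360 bytes/s.
Capacity = 128 × 1,000,000,000 = 128,000,000,000 bytes.
128,000,000,000 / effective rate ≈ 302343.16 s → 302,343 seconds.

302,343 seconds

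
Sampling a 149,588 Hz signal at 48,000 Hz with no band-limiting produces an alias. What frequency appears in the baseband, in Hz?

Nyquist = 48,000/2 = 24,000 Hz; 149,588 Hz exceeds it.
Alias = |149,588 − 3×48,000| = |149,588 − 144,000| = 5,588 Hz.

5,588 Hz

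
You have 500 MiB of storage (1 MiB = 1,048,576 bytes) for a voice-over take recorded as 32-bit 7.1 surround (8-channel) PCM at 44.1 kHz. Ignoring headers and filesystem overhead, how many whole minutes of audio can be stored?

6 minutes

Uncompressed byte rate = 44,100 × 4 × 8 = 1,411,200 bytes/s.
Capacity = 500 × 1,048,576 = 524,288,000 bytes.
524,288,000 / 1,411,200 ≈ 371.52 s → 6 minutes.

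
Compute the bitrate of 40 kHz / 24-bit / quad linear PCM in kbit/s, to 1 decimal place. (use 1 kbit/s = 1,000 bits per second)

3840.0 kbit/s

Bit rate = 40,000 × 24 × 4 = 3,840,000 bits/s.
= 3840.0 kbit/s.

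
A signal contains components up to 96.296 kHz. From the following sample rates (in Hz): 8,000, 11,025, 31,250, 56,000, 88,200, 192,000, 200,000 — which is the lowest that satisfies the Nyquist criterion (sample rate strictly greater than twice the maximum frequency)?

Need sample rate > 2 × 96,296 = 192,592 Hz.
Lowest listed rate above 192,592 Hz is 200,000 Hz.

200,000 Hz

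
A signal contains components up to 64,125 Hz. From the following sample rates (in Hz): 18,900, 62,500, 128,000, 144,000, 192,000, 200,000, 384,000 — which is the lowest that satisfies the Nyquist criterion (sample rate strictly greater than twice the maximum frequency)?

144,000 Hz

Need sample rate > 2 × 64,125 = 128,250 Hz.
Lowest listed rate above 128,250 Hz is 144,000 Hz.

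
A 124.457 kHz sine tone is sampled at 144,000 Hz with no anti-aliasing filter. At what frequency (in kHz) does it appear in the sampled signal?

19.543 kHz

Nyquist = 144,000/2 = 72,000 Hz; 124,457 Hz exceeds it.
Alias = |124,457 − 1×144,000| = |124,457 − 144,000| = 19,543 Hz = 19.543 kHz.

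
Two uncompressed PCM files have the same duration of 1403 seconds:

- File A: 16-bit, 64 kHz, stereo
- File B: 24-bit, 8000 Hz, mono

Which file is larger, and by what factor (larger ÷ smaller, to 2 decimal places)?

File A: 64,000 × 2 × 2 = 256,000 bytes/s.
File B: 8,000 × 3 × 1 = 24,000 bytes/s.
File A is larger; ratio = 359,168,000 / 33,672,000 = 10.67.

File A, by a factor of 10.67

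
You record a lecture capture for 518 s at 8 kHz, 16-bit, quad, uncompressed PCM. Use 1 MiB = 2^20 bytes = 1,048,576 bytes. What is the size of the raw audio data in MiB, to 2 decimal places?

31.62 MiB

Bytes = 8,000 samples/s × 518 s × 2 bytes/sample × 4 ch = 33,152,000 bytes.
33,152,000 / 1,048,576 = 31.62 MiB.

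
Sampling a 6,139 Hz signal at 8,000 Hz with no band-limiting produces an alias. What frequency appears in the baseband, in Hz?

Nyquist = 8,000/2 = 4,000 Hz; 6,139 Hz exceeds it.
Alias = |6,139 − 1×8,000| = |6,139 − 8,000| = 1,861 Hz.

1,861 Hz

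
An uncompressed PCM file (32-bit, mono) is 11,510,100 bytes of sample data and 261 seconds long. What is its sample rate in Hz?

11,025 Hz

Bytes = sample_rate × seconds × bytes_per_sample × channels.
sample_rate = 11,510,100 / (261 × 4 × 1) = 11,510,100 / 1,044 = 11,025 Hz.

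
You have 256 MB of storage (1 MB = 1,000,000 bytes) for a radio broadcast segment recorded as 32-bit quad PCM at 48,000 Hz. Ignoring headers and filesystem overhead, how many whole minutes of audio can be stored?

5 minutes

Uncompressed byte rate = 48,000 × 4 × 4 = 768,000 bytes/s.
Capacity = 256 × 1,000,000 = 256,000,000 bytes.
256,000,000 / 768,000 ≈ 333.33 s → 5 minutes.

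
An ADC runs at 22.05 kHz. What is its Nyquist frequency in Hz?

Nyquist frequency = sample rate / 2 = 22,050 / 2 = 11,025 Hz.

11,025 Hz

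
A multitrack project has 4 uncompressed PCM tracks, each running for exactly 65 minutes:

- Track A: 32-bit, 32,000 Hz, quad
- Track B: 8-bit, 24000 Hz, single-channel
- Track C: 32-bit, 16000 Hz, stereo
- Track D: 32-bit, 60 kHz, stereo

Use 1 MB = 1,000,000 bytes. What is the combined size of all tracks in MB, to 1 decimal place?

4461.6 MB

exactly 65 minutes = 3,900 s.
Track A: 32,000 × 3,900 × 4 × 4 = 1,996,800,000 bytes.
Track B: 24,000 × 3,900 × 1 × 1 = 93,600,000 bytes.
Track C: 16,000 × 3,900 × 4 × 2 = 499,200,000 bytes.
Track D: 60,000 × 3,900 × 4 × 2 = 1,872,000,000 bytes.
Total = 4,461,600,000 bytes = 4461.6 MB.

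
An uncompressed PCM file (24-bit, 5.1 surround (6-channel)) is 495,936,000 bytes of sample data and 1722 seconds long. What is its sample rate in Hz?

16,000 Hz

Bytes = sample_rate × seconds × bytes_per_sample × channels.
sample_rate = 495,936,000 / (1,722 × 3 × 6) = 495,936,000 / 30,996 = 16,000 Hz.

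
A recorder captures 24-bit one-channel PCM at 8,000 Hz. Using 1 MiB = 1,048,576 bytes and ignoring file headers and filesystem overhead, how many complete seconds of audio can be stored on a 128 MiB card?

Uncompressed byte rate = 8,000 × 3 × 1 = 24,000 bytes/s.
Capacity = 128 × 1,048,576 = 134,217,728 bytes.
134,217,728 / 24,000 ≈ 5592.41 s → 5,592 seconds.

5,592 seconds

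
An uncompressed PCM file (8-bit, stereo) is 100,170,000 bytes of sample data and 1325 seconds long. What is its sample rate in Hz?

37,800 Hz

Bytes = sample_rate × seconds × bytes_per_sample × channels.
sample_rate = 100,170,000 / (1,325 × 1 × 2) = 100,170,000 / 2,650 = 37,800 Hz.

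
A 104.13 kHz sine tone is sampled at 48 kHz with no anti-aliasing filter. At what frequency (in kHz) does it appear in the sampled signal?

Nyquist = 48,000/2 = 24,000 Hz; 104,130 Hz exceeds it.
Alias = |104,130 − 2×48,000| = |104,130 − 96,000| = 8,130 Hz = 8.13 kHz.

8.13 kHz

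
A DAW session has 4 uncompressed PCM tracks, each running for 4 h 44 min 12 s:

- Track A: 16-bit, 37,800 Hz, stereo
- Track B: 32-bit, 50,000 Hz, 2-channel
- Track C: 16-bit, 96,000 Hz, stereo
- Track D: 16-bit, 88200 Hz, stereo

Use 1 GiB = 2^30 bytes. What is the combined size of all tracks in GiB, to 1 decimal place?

4 h 44 min 12 s = 17,052 s.
Track A: 37,800 × 17,052 × 2 × 2 = 2,578,262,400 bytes.
Track B: 50,000 × 17,052 × 4 × 2 = 6,820,800,000 bytes.
Track C: 96,000 × 17,052 × 2 × 2 = 6,547,968,000 bytes.
Track D: 88,200 × 17,052 × 2 × 2 = 6,015,945,600 bytes.
Total = 21,962,976,000 bytes = 20.5 GiB.

20.5 GiB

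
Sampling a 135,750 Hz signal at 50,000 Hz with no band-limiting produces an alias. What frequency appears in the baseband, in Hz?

14,250 Hz

Nyquist = 50,000/2 = 25,000 Hz; 135,750 Hz exceeds it.
Alias = |135,750 − 3×50,000| = |135,750 − 150,000| = 14,250 Hz.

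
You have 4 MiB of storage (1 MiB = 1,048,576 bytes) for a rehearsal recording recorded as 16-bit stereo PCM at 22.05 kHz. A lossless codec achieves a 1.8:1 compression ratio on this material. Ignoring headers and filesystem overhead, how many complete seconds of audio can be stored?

Uncompressed byte rate = 22,050 × 2 × 2 = 88,200 bytes/s.
After 1.8:1 compression, effective rate ≈ 49000 bytes/s.
Capacity = 4 × 1,048,576 = 4,194,304 bytes.
4,194,304 / effective rate ≈ 85.6 s → 85 seconds.

85 seconds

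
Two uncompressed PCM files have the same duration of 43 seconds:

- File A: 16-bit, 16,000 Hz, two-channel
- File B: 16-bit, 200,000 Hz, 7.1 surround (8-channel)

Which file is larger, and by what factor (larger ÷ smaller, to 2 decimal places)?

File B, by a factor of 50.00

File A: 16,000 × 2 × 2 = 64,000 bytes/s.
File B: 200,000 × 2 × 8 = 3,200,000 bytes/s.
File B is larger; ratio = 137,600,000 / 2,752,000 = 50.00.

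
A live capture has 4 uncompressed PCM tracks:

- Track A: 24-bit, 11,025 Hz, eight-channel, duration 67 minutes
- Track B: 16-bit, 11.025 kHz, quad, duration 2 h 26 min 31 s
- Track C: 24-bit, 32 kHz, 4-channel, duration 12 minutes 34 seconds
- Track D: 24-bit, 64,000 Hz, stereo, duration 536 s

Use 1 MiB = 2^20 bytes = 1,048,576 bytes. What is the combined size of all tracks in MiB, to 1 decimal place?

2226.3 MiB

Track A: 67 minutes = 4,020 s; 11,025 × 4,020 × 3 × 8 = 1,063,692,000 bytes.
Track B: 2 h 26 min 31 s = 8,791 s; 11,025 × 8,791 × 2 × 4 = 775,366,200 bytes.
Track C: 12 minutes 34 seconds = 754 s; 32,000 × 754 × 3 × 4 = 289,536,000 bytes.
Track D: 64,000 × 536 × 3 × 2 = 205,824,000 bytes.
Total = 2,334,418,200 bytes = 2226.3 MiB.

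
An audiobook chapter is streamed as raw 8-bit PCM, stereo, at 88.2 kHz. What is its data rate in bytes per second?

176,400 bytes/s

Bit rate = 88,200 × 8 × 2 = 1,411,200 bits/s.
1,411,200 / 8 = 176,400 bytes/s.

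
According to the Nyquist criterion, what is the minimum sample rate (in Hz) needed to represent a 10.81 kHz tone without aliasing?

21,620 Hz

Minimum sample rate = 2 × 10,810 Hz = 21,620 Hz.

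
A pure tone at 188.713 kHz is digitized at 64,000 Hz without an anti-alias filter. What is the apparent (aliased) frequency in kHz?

Nyquist = 64,000/2 = 32,000 Hz; 188,713 Hz exceeds it.
Alias = |188,713 − 3×64,000| = |188,713 − 192,000| = 3,287 Hz = 3.287 kHz.

3.287 kHz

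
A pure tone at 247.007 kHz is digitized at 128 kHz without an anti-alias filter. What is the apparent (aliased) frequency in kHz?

8.993 kHz

Nyquist = 128,000/2 = 64,000 Hz; 247,007 Hz exceeds it.
Alias = |247,007 − 2×128,000| = |247,007 − 256,000| = 8,993 Hz = 8.993 kHz.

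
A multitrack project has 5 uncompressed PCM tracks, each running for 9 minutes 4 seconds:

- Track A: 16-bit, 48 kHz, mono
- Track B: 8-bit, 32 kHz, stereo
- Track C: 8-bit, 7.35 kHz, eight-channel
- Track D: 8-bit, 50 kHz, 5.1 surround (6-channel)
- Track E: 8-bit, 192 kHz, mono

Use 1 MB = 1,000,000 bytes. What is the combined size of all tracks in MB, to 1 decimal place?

9 minutes 4 seconds = 544 s.
Track A: 48,000 × 544 × 2 × 1 = 52,224,000 bytes.
Track B: 32,000 × 544 × 1 × 2 = 34,816,000 bytes.
Track C: 7,350 × 544 × 1 × 8 = 31,987,200 bytes.
Track D: 50,000 × 544 × 1 × 6 = 163,200,000 bytes.
Track E: 192,000 × 544 × 1 × 1 = 104,448,000 bytes.
Total = 386,675,200 bytes = 386.7 MB.

386.7 MB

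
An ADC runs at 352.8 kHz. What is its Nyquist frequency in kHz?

Nyquist frequency = sample rate / 2 = 352,800 / 2 = 176.4 kHz.

176.4 kHz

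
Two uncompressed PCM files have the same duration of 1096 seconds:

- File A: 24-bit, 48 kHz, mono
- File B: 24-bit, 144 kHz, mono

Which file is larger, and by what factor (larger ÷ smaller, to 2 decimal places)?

File A: 48,000 × 3 × 1 = 144,000 bytes/s.
File B: 144,000 × 3 × 1 = 432,000 bytes/s.
File B is larger; ratio = 473,472,000 / 157,824,000 = 3.00.

File B, by a factor of 3.00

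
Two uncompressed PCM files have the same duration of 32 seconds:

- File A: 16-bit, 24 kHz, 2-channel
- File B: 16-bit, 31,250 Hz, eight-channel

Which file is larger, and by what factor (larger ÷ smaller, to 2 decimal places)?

File B, by a factor of 5.21

File A: 24,000 × 2 × 2 = 96,000 bytes/s.
File B: 31,250 × 2 × 8 = 500,000 bytes/s.
File B is larger; ratio = 16,000,000 / 3,072,000 = 5.21.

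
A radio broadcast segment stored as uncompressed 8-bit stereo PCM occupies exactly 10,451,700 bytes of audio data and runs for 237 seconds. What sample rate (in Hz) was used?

22,050 Hz

Bytes = sample_rate × seconds × bytes_per_sample × channels.
sample_rate = 10,451,700 / (237 × 1 × 2) = 10,451,700 / 474 = 22,050 Hz.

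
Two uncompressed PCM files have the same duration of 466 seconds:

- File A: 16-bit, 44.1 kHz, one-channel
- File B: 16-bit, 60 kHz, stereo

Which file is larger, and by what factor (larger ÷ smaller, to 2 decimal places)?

File A: 44,100 × 2 × 1 = 88,200 bytes/s.
File B: 60,000 × 2 × 2 = 240,000 bytes/s.
File B is larger; ratio = 111,840,000 / 41,101,200 = 2.72.

File B, by a factor of 2.72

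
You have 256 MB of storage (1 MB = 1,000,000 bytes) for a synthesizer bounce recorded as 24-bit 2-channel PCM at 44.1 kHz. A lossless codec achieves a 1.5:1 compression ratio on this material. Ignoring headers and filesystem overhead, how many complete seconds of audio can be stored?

Uncompressed byte rate = 44,100 × 3 × 2 = 264,600 bytes/s.
After 1.5:1 compression, effective rate ≈ 176400 bytes/s.
Capacity = 256 × 1,000,000 = 256,000,000 bytes.
256,000,000 / effective rate ≈ 1451.25 s → 1,451 seconds.

1,451 seconds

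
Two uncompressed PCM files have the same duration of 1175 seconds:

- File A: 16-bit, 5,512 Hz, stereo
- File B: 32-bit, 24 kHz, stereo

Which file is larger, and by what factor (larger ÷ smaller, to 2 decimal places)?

File B, by a factor of 8.71

File A: 5,512 × 2 × 2 = 22,048 bytes/s.
File B: 24,000 × 4 × 2 = 192,000 bytes/s.
File B is larger; ratio = 225,600,000 / 25,906,400 = 8.71.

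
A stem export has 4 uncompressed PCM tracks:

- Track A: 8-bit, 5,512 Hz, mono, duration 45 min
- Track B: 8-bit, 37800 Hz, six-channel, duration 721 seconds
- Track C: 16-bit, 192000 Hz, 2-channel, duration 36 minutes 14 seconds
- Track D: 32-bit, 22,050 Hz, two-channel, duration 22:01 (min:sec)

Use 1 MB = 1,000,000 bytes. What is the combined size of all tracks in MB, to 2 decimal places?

Track A: 45 min = 2,700 s; 5,512 × 2,700 × 1 × 1 = 14,882,400 bytes.
Track B: 37,800 × 721 × 1 × 6 = 163,522,800 bytes.
Track C: 36 minutes 14 seconds = 2,174 s; 192,000 × 2,174 × 2 × 2 = 1,669,632,000 bytes.
Track D: 22:01 (min:sec) = 1,321 s; 22,050 × 1,321 × 4 × 2 = 233,024,400 bytes.
Total = 2,081,061,600 bytes = 2081.06 MB.

2081.06 MB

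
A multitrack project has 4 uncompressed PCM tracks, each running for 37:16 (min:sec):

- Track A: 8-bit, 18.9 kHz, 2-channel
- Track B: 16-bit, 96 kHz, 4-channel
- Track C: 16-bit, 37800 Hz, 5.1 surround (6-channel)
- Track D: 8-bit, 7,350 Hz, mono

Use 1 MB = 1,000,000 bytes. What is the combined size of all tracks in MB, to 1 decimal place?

37:16 (min:sec) = 2,236 s.
Track A: 18,900 × 2,236 × 1 × 2 = 84,520,800 bytes.
Track B: 96,000 × 2,236 × 2 × 4 = 1,717,248,000 bytes.
Track C: 37,800 × 2,236 × 2 × 6 = 1,014,249,600 bytes.
Track D: 7,350 × 2,236 × 1 × 1 = 16,434,600 bytes.
Total = 2,832,453,000 bytes = 2832.5 MB.

2832.5 MB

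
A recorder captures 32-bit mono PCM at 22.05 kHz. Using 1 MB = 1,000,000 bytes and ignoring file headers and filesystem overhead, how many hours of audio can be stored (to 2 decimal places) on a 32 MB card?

Uncompressed byte rate = 22,050 × 4 × 1 = 88,200 bytes/s.
Capacity = 32 × 1,000,000 = 32,000,000 bytes.
32,000,000 / 88,200 ≈ 362.81 s → 0.10 hours.

0.10 hours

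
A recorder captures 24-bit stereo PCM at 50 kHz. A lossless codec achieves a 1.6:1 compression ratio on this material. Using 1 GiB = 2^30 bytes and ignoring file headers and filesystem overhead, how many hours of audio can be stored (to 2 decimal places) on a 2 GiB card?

3.18 hours

Uncompressed byte rate = 50,000 × 3 × 2 = 300,000 bytes/s.
After 1.6:1 compression, effective rate ≈ 187500 bytes/s.
Capacity = 2 × 1,073,741,824 = 2,147,483,648 bytes.
2,147,483,648 / effective rate ≈ 11453.25 s → 3.18 hours.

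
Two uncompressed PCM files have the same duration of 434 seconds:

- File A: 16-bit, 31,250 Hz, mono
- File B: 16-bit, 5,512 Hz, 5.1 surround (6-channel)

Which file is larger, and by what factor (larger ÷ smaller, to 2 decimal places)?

File A: 31,250 × 2 × 1 = 62,500 bytes/s.
File B: 5,512 × 2 × 6 = 66,144 bytes/s.
File B is larger; ratio = 28,706,496 / 27,125,000 = 1.06.

File B, by a factor of 1.06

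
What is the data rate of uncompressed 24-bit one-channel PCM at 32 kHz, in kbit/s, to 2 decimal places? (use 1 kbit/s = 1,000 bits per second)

Bit rate = 32,000 × 24 × 1 = 768,000 bits/s.
= 768.00 kbit/s.

768.00 kbit/s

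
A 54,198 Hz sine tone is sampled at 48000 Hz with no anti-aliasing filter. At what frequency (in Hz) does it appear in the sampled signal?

6,198 Hz

Nyquist = 48,000/2 = 24,000 Hz; 54,198 Hz exceeds it.
Alias = |54,198 − 1×48,000| = |54,198 − 48,000| = 6,198 Hz.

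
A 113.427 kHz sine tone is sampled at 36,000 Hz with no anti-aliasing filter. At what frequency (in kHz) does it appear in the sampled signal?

5.427 kHz

Nyquist = 36,000/2 = 18,000 Hz; 113,427 Hz exceeds it.
Alias = |113,427 − 3×36,000| = |113,427 − 108,000| = 5,427 Hz = 5.427 kHz.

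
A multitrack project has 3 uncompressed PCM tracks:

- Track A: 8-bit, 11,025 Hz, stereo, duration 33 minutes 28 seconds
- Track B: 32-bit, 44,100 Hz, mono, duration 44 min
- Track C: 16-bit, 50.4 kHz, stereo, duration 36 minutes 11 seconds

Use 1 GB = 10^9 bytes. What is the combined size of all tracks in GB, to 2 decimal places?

Track A: 33 minutes 28 seconds = 2,008 s; 11,025 × 2,008 × 1 × 2 = 44,276,400 bytes.
Track B: 44 min = 2,640 s; 44,100 × 2,640 × 4 × 1 = 465,696,000 bytes.
Track C: 36 minutes 11 seconds = 2,171 s; 50,400 × 2,171 × 2 × 2 = 437,673,600 bytes.
Total = 947,646,000 bytes = 0.95 GB.

0.95 GB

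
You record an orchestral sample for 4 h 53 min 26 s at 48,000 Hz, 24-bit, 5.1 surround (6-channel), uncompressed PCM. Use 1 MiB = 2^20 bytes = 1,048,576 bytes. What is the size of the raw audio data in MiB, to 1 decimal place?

14506.9 MiB

Duration = 4 h 53 min 26 s = 17,606 s.
Bytes = 48,000 samples/s × 17,606 s × 3 bytes/sample × 6 ch = 15,211,584,000 bytes.
15,211,584,000 / 1,048,576 = 14506.9 MiB.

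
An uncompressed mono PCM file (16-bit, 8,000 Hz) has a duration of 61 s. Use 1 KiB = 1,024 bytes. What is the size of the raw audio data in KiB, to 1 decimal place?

953.1 KiB

Bytes = 8,000 samples/s × 61 s × 2 bytes/sample × 1 ch = 976,000 bytes.
976,000 / 1,024 = 953.1 KiB.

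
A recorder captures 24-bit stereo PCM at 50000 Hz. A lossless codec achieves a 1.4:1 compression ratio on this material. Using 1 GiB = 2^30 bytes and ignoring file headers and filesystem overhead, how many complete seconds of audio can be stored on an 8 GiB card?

40,086 seconds

Uncompressed byte rate = 50,000 × 3 × 2 = 300,000 bytes/s.
After 1.4:1 compression, effective rate ≈ 214285.71 bytes/s.
Capacity = 8 × 1,073,741,824 = 8,589,934,592 bytes.
8,589,934,592 / effective rate ≈ 40086.36 s → 40,086 seconds.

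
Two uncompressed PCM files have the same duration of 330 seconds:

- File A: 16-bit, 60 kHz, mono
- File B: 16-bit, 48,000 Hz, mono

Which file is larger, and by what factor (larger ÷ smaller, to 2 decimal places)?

File A, by a factor of 1.25

File A: 60,000 × 2 × 1 = 120,000 bytes/s.
File B: 48,000 × 2 × 1 = 96,000 bytes/s.
File A is larger; ratio = 39,600,000 / 31,680,000 = 1.25.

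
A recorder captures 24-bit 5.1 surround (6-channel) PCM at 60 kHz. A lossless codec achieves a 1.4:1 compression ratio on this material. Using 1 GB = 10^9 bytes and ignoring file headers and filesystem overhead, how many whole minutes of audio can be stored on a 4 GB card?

Uncompressed byte rate = 60,000 × 3 × 6 = 1,080,000 bytes/s.
After 1.4:1 compression, effective rate ≈ 771428.57 bytes/s.
Capacity = 4 × 1,000,000,000 = 4,000,000,000 bytes.
4,000,000,000 / effective rate ≈ 5185.19 s → 86 minutes.

86 minutes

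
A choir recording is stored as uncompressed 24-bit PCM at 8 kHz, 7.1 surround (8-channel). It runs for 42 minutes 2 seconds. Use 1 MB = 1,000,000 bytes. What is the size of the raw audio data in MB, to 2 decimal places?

Duration = 42 minutes 2 seconds = 2,522 s.
Bytes = 8,000 samples/s × 2,522 s × 3 bytes/sample × 8 ch = 484,224,000 bytes.
484,224,000 / 1,000,000 = 484.22 MB.

484.22 MB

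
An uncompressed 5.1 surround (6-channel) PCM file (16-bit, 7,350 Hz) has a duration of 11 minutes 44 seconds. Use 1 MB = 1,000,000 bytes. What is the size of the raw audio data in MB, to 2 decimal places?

Duration = 11 minutes 44 seconds = 704 s.
Bytes = 7,350 samples/s × 704 s × 2 bytes/sample × 6 ch = 62,092,800 bytes.
62,092,800 / 1,000,000 = 62.09 MB.

62.09 MB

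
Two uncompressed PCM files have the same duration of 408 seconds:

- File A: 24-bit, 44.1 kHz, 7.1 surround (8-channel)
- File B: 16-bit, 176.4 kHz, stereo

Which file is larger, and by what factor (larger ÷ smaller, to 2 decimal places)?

File A, by a factor of 1.50

File A: 44,100 × 3 × 8 = 1,058,400 bytes/s.
File B: 176,400 × 2 × 2 = 705,600 bytes/s.
File A is larger; ratio = 431,827,200 / 287,884,800 = 1.50.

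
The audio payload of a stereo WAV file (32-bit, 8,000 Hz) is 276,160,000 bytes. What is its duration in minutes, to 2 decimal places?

Byte rate = 8,000 × 4 × 2 = 64,000 bytes/s.
Duration = 276,160,000 / 64,000 = 4,315 s.
4,315 s / 60 = 71.92 minutes.

71.92 minutes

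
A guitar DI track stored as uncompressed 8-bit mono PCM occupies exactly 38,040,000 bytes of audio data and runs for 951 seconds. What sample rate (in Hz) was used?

Bytes = sample_rate × seconds × bytes_per_sample × channels.
sample_rate = 38,040,000 / (951 × 1 × 1) = 38,040,000 / 951 = 40,000 Hz.

40,000 Hz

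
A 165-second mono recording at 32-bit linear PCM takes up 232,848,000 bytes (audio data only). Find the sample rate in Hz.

Bytes = sample_rate × seconds × bytes_per_sample × channels.
sample_rate = 232,848,000 / (165 × 4 × 1) = 232,848,000 / 660 = 352,800 Hz.

352,800 Hz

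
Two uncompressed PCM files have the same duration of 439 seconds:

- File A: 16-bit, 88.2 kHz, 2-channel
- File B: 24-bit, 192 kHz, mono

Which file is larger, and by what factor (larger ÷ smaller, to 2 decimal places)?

File B, by a factor of 1.63

File A: 88,200 × 2 × 2 = 352,800 bytes/s.
File B: 192,000 × 3 × 1 = 576,000 bytes/s.
File B is larger; ratio = 252,864,000 / 154,879,200 = 1.63.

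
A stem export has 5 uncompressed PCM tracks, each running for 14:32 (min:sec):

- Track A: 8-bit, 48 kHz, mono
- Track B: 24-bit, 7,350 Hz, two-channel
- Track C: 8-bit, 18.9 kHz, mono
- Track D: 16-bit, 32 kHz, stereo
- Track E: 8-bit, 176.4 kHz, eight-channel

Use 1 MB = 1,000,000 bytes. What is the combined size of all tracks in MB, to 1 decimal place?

14:32 (min:sec) = 872 s.
Track A: 48,000 × 872 × 1 × 1 = 41,856,000 bytes.
Track B: 7,350 × 872 × 3 × 2 = 38,455,200 bytes.
Track C: 18,900 × 872 × 1 × 1 = 16,480,800 bytes.
Track D: 32,000 × 872 × 2 × 2 = 111,616,000 bytes.
Track E: 176,400 × 872 × 1 × 8 = 1,230,566,400 bytes.
Total = 1,438,974,400 bytes = 1439.0 MB.

1439.0 MB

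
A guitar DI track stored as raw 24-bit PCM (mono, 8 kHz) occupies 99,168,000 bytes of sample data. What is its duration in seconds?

4,132 seconds

Byte rate = 8,000 × 3 × 1 = 24,000 bytes/s.
Duration = 99,168,000 / 24,000 = 4,132 s.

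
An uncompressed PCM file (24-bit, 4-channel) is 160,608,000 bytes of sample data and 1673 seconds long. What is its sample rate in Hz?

8,000 Hz

Bytes = sample_rate × seconds × bytes_per_sample × channels.
sample_rate = 160,608,000 / (1,673 × 3 × 4) = 160,608,000 / 20,076 = 8,000 Hz.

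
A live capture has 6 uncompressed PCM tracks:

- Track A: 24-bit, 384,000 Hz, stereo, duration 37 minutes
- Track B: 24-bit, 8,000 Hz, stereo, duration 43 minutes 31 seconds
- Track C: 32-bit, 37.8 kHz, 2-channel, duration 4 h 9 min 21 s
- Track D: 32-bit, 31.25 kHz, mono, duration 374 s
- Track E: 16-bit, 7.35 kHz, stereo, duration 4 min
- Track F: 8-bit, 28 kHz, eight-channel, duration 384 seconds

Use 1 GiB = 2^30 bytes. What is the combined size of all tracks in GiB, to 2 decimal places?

9.22 GiB

Track A: 37 minutes = 2,220 s; 384,000 × 2,220 × 3 × 2 = 5,114,880,000 bytes.
Track B: 43 minutes 31 seconds = 2,611 s; 8,000 × 2,611 × 3 × 2 = 125,328,000 bytes.
Track C: 4 h 9 min 21 s = 14,961 s; 37,800 × 14,961 × 4 × 2 = 4,524,206,400 bytes.
Track D: 31,250 × 374 × 4 × 1 = 46,750,000 bytes.
Track E: 4 min = 240 s; 7,350 × 240 × 2 × 2 = 7,056,000 bytes.
Track F: 28,000 × 384 × 1 × 8 = 86,016,000 bytes.
Total = 9,904,236,400 bytes = 9.22 GiB.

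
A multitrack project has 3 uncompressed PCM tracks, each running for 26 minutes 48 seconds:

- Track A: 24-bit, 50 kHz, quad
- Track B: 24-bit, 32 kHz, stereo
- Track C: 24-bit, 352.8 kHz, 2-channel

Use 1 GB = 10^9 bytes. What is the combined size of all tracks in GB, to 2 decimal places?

26 minutes 48 seconds = 1,608 s.
Track A: 50,000 × 1,608 × 3 × 4 = 964,800,000 bytes.
Track B: 32,000 × 1,608 × 3 × 2 = 308,736,000 bytes.
Track C: 352,800 × 1,608 × 3 × 2 = 3,403,814,400 bytes.
Total = 4,677,350,400 bytes = 4.68 GB.

4.68 GB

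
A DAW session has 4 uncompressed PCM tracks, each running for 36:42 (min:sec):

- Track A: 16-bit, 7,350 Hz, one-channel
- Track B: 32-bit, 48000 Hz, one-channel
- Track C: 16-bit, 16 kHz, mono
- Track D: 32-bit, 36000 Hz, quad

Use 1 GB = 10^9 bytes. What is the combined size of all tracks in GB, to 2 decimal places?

1.79 GB

36:42 (min:sec) = 2,202 s.
Track A: 7,350 × 2,202 × 2 × 1 = 32,369,400 bytes.
Track B: 48,000 × 2,202 × 4 × 1 = 422,784,000 bytes.
Track C: 16,000 × 2,202 × 2 × 1 = 70,464,000 bytes.
Track D: 36,000 × 2,202 × 4 × 4 = 1,268,352,000 bytes.
Total = 1,793,969,400 bytes = 1.79 GB.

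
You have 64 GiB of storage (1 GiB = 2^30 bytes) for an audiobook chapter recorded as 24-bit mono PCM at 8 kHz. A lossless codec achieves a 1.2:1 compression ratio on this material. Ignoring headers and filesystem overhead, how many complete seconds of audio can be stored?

3,435,973 seconds

Uncompressed byte rate = 8,000 × 3 × 1 = 24,000 bytes/s.
After 1.2:1 compression, effective rate ≈ 20000 bytes/s.
Capacity = 64 × 1,073,741,824 = 68,719,476,736 bytes.
68,719,476,736 / effective rate ≈ 3435973.84 s → 3,435,973 seconds.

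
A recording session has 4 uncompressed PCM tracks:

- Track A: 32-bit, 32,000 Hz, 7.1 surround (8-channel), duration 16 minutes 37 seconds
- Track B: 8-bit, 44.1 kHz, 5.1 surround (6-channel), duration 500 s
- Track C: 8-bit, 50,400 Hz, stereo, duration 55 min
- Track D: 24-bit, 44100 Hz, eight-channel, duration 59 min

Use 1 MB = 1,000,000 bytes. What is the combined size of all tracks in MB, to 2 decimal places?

Track A: 16 minutes 37 seconds = 997 s; 32,000 × 997 × 4 × 8 = 1,020,928,000 bytes.
Track B: 44,100 × 500 × 1 × 6 = 132,300,000 bytes.
Track C: 55 min = 3,300 s; 50,400 × 3,300 × 1 × 2 = 332,640,000 bytes.
Track D: 59 min = 3,540 s; 44,100 × 3,540 × 3 × 8 = 3,746,736,000 bytes.
Total = 5,232,604,000 bytes = 5232.60 MB.

5232.60 MB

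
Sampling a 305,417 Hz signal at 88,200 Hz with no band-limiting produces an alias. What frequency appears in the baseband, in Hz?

Nyquist = 88,200/2 = 44,100 Hz; 305,417 Hz exceeds it.
Alias = |305,417 − 3×88,200| = |305,417 − 264,600| = 40,817 Hz.

40,817 Hz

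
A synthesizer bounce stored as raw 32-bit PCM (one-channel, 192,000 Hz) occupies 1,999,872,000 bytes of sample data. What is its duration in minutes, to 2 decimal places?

Byte rate = 192,000 × 4 × 1 = 768,000 bytes/s.
Duration = 1,999,872,000 / 768,000 = 2,604 s.
2,604 s / 60 = 43.40 minutes.

43.40 minutes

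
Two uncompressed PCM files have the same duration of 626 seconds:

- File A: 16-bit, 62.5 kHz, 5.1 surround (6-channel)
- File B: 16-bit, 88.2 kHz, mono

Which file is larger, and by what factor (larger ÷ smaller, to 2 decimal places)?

File A, by a factor of 4.25

File A: 62,500 × 2 × 6 = 750,000 bytes/s.
File B: 88,200 × 2 × 1 = 176,400 bytes/s.
File A is larger; ratio = 469,500,000 / 110,426,400 = 4.25.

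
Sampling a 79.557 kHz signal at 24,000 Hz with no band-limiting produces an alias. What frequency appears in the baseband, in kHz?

7.557 kHz

Nyquist = 24,000/2 = 12,000 Hz; 79,557 Hz exceeds it.
Alias = |79,557 − 3×24,000| = |79,557 − 72,000| = 7,557 Hz = 7.557 kHz.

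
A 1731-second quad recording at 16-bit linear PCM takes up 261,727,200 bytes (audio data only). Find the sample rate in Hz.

Bytes = sample_rate × seconds × bytes_per_sample × channels.
sample_rate = 261,727,200 / (1,731 × 2 × 4) = 261,727,200 / 13,848 = 18,900 Hz.

18,900 Hz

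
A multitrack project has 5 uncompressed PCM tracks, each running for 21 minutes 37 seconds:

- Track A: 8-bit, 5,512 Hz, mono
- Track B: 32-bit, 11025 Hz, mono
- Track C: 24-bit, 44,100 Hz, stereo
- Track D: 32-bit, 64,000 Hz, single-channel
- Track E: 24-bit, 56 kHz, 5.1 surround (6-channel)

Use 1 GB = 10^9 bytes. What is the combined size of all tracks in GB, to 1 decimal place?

21 minutes 37 seconds = 1,297 s.
Track A: 5,512 × 1,297 × 1 × 1 = 7,149,064 bytes.
Track B: 11,025 × 1,297 × 4 × 1 = 57,197,700 bytes.
Track C: 44,100 × 1,297 × 3 × 2 = 343,186,200 bytes.
Track D: 64,000 × 1,297 × 4 × 1 = 332,032,000 bytes.
Track E: 56,000 × 1,297 × 3 × 6 = 1,307,376,000 bytes.
Total = 2,046,940,964 bytes = 2.0 GB.

2.0 GB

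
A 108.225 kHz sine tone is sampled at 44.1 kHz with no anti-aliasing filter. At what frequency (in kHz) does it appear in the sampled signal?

Nyquist = 44,100/2 = 22,050 Hz; 108,225 Hz exceeds it.
Alias = |108,225 − 2×44,100| = |108,225 − 88,200| = 20,025 Hz = 20.025 kHz.

20.025 kHz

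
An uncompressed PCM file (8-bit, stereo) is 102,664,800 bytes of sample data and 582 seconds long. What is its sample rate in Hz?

88,200 Hz

Bytes = sample_rate × seconds × bytes_per_sample × channels.
sample_rate = 102,664,800 / (582 × 1 × 2) = 102,664,800 / 1,164 = 88,200 Hz.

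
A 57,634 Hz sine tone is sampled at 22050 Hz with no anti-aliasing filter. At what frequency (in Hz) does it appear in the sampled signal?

Nyquist = 22,050/2 = 11,025 Hz; 57,634 Hz exceeds it.
Alias = |57,634 − 3×22,050| = |57,634 − 66,150| = 8,516 Hz.

8,516 Hz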